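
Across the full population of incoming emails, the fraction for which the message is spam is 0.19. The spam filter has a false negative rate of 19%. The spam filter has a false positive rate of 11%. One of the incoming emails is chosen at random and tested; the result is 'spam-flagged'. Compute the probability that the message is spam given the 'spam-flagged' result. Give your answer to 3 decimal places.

Let H be the event that the message is spam. P(H) = 0.19, so P(¬H) = 0.81. With E the 'spam-flagged' result, P(E|H) = 0.81 and P(E|¬H) = 0.11.
P(E) = 0.81·0.19 + 0.11·0.81 = 0.15390 + 0.089100 = 0.24300.
By Bayes' theorem, P(H|E) = 0.15390 / 0.24300 = 0.633.

P(H | E) ≈ 0.633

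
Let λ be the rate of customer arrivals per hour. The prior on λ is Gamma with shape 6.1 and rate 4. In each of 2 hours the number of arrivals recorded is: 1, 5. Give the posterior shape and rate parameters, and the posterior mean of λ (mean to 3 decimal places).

Total count ∑xᵢ = 6 over n = 2 hours.
Gamma is conjugate to the Poisson likelihood: posterior is Gamma(shape = 6.1+6 = 12.1, rate = 4+2 = 6).
E[λ | data] = 12.1/6 = 2.017.

Posterior: Gamma(shape=12.1, rate=6); mean ≈ 2.017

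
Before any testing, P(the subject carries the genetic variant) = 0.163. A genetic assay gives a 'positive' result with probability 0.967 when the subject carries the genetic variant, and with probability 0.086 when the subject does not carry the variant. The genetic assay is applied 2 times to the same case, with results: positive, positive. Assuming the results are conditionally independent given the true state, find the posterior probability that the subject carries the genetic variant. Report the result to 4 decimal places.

Posterior P(H) ≈ 0.9610

With H the event that the subject carries the genetic variant, the joint likelihood of the observed sequence is P(data|H) = 0.967·0.967 = 0.93509 and P(data|¬H) = 0.086·0.086 = 0.0073960.
Bayes: P(H|data) = 0.163·0.93509 / (0.163·0.93509 + 0.837·0.0073960) = 0.15242/0.15861 = 0.9610.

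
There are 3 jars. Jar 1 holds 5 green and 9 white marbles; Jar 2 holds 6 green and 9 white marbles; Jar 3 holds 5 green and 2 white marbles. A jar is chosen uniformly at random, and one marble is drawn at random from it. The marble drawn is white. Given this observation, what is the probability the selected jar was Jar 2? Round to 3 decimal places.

Tabulate prior·likelihood by source: [1] prior 0.333333, lik 0.6429, product 0.2143; [2] prior 0.333333, lik 0.6, product 0.2000; [3] prior 0.333333, lik 0.2857, product 0.09524.
Normalizing constant = 0.50952; the posterior for Jar 2 is its product over the sum, 0.2000/0.50952 = 0.393.

Posterior probability ≈ 0.393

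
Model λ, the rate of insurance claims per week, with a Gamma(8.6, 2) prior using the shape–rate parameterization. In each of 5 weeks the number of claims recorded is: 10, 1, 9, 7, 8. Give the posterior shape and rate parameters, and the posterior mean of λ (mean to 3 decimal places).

The Poisson likelihood adds the total count to the shape and the number of exposure periods to the rate. Here ∑xᵢ = 35 and n = 5, so shape 8.6→43.6 and rate 2→7.
Posterior mean = shape/rate = 43.6/7 = 6.229.

Posterior: Gamma(shape=43.6, rate=7); mean ≈ 6.229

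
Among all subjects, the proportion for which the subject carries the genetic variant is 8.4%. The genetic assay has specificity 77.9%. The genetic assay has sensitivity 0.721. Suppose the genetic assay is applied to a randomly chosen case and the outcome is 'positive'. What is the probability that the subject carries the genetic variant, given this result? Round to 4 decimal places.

Let H be the event that the subject carries the genetic variant. P(H) = 0.084, so P(¬H) = 0.916. With E the 'positive' result, P(E|H) = 0.721 and P(E|¬H) = 0.221.
P(E) = 0.721·0.084 + 0.221·0.916 = 0.060564 + 0.20244 = 0.26300.
By Bayes' theorem, P(H|E) = 0.060564 / 0.26300 = 0.2303.

P(H | E) ≈ 0.2303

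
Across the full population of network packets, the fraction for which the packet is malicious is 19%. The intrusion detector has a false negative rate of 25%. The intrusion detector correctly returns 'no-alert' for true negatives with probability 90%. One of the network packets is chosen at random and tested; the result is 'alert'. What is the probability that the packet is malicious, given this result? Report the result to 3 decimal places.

Let H be the event that the packet is malicious. P(H) = 0.19, so P(¬H) = 0.81. With E the 'alert' result, P(E|H) = 0.75 and P(E|¬H) = 0.1.
P(E) = 0.75·0.19 + 0.1·0.81 = 0.14250 + 0.081000 = 0.22350.
By Bayes' theorem, P(H|E) = 0.14250 / 0.22350 = 0.638.

P(H | E) ≈ 0.638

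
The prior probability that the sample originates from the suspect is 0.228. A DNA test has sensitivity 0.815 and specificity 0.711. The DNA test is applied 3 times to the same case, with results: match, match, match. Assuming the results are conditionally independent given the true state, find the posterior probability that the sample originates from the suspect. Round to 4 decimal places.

Let H be the event that the sample originates from the suspect; start with P(H) = 0.228. P('match'|H) = 0.815, P('match'|¬H) = 0.289.
Update on result 1 ('match'): P(H) ← 0.815·0.2280 / (0.815·0.2280 + 0.289·0.7720) = 0.18582/0.40893 = 0.4544.
Update on result 2 ('match'): P(H) ← 0.815·0.4544 / (0.815·0.4544 + 0.289·0.5456) = 0.37034/0.52802 = 0.7014.
Update on result 3 ('match'): P(H) ← 0.815·0.7014 / (0.815·0.7014 + 0.289·0.2986) = 0.57163/0.65793 = 0.8688.

Posterior P(H) ≈ 0.8688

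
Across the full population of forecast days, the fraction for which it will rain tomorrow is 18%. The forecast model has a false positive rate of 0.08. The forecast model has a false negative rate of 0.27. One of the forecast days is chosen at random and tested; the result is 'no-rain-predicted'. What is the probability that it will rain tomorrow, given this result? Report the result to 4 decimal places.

Write H for 'it will rain tomorrow'. Prior odds H:¬H = 0.18/0.82 = 0.21951. For the 'no-rain-predicted' outcome, the likelihood ratio is 0.27/0.92 = 0.29348.
Posterior odds = 0.21951 × 0.29348 = 0.064422, so P(H|E) = 0.064422/(1+0.064422) = 0.0605.

P(H | E) ≈ 0.0605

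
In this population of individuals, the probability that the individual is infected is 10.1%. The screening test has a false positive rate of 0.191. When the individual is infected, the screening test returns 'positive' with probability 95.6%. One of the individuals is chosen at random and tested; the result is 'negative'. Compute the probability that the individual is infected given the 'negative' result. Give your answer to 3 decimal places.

P(H | E) ≈ 0.006

Let H be the event that the individual is infected. P(H) = 0.101, so P(¬H) = 0.899. With E the 'negative' result, P(E|H) = 0.044 and P(E|¬H) = 0.809.
P(E) = 0.044·0.101 + 0.809·0.899 = 0.0044440 + 0.72729 = 0.73174.
By Bayes' theorem, P(H|E) = 0.0044440 / 0.73174 = 0.006.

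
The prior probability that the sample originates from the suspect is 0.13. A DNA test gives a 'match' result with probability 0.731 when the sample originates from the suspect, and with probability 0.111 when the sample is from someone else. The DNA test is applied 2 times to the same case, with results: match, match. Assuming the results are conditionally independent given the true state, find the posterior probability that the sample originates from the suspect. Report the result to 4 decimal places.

Posterior P(H) ≈ 0.8663

Let H be the event that the sample originates from the suspect; start with P(H) = 0.13. P('match'|H) = 0.731, P('match'|¬H) = 0.111.
Update on result 1 ('match'): P(H) ← 0.731·0.1300 / (0.731·0.1300 + 0.111·0.8700) = 0.095030/0.19160 = 0.4960.
Update on result 2 ('match'): P(H) ← 0.731·0.4960 / (0.731·0.4960 + 0.111·0.5040) = 0.36256/0.41851 = 0.8663.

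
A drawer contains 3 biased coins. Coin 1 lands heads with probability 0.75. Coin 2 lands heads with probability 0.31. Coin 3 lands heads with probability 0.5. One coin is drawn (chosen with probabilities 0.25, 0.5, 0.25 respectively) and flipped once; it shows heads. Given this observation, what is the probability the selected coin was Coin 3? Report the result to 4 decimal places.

P(heads|C1) = 0.75; P(heads|C2) = 0.31; P(heads|C3) = 0.5.
Prior × likelihood for each source: 0.25·0.75=0.1875, 0.5·0.31=0.1550, 0.25·0.5=0.1250. Summing gives P(heads) = 0.46750.
P(Coin 3 | heads) = 0.1250 / 0.46750 = 0.2674.

Posterior probability ≈ 0.2674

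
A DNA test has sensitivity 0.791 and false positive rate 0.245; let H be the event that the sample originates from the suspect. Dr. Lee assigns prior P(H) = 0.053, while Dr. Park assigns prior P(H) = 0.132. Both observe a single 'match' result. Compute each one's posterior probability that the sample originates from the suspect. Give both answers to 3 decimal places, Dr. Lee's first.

P('+'|H) = 0.791, P('+'|¬H) = 0.245.
Dr. Lee: numerator 0.791·0.053 = 0.041923; evidence = 0.041923+0.245·0.947 = 0.27394; posterior = 0.153.
Dr. Park: numerator 0.791·0.132 = 0.10441; evidence = 0.10441+0.245·0.868 = 0.31707; posterior = 0.329.

Dr. Lee: 0.153; Dr. Park: 0.329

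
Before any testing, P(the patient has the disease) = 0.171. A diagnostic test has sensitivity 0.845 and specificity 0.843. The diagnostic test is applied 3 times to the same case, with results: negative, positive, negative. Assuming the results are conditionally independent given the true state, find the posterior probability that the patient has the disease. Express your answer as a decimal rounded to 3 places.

With H the event that the patient has the disease, the joint likelihood of the observed sequence is P(data|H) = 0.155·0.845·0.155 = 0.020301 and P(data|¬H) = 0.843·0.157·0.843 = 0.11157.
Bayes: P(H|data) = 0.171·0.020301 / (0.171·0.020301 + 0.829·0.11157) = 0.0034715/0.095965 = 0.0362.

Posterior P(H) ≈ 0.036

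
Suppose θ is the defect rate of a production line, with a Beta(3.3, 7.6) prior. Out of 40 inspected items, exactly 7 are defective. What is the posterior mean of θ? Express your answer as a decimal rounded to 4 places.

Posterior mean ≈ 0.2024

The binomial likelihood is conjugate to the Beta prior: with 7 successes and 33 failures, the posterior is Beta(3.3+7, 7.6+33) = Beta(10.3, 40.6).
E[θ | data] = 10.3/(10.3+40.6) = 0.2024.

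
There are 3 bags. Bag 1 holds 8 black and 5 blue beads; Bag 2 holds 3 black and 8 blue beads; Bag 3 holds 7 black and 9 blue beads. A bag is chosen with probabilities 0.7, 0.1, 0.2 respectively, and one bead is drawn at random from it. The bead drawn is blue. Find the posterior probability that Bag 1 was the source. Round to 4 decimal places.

P(blue|Bag 1) = 0.3846; P(blue|Bag 2) = 0.7273; P(blue|Bag 3) = 0.5625.
Prior × likelihood for each source: 0.7·0.3846=0.2692, 0.1·0.7273=0.07273, 0.2·0.5625=0.1125. Summing gives P(blue) = 0.45446.
P(Bag 1 | blue) = 0.2692 / 0.45446 = 0.5924.

Posterior probability ≈ 0.5924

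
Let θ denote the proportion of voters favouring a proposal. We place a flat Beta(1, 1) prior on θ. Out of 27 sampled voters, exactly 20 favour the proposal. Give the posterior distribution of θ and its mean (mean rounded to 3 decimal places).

The binomial likelihood is conjugate to the Beta prior: with 20 successes and 7 failures, the posterior is Beta(1+20, 1+7) = Beta(21, 8).
E[θ | data] = 21/(21+8) = 0.724.

Posterior: Beta(21, 8); mean ≈ 0.724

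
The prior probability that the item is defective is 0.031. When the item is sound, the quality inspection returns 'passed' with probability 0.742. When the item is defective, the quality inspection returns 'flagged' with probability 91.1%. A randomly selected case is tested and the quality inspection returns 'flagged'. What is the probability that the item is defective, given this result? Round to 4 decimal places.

Write H for 'the item is defective'. Prior odds H:¬H = 0.031/0.969 = 0.031992. For the 'flagged' outcome, the likelihood ratio is 0.911/0.258 = 3.5310.
Posterior odds = 0.031992 × 3.5310 = 0.11296, so P(H|E) = 0.11296/(1+0.11296) = 0.1015.

P(H | E) ≈ 0.1015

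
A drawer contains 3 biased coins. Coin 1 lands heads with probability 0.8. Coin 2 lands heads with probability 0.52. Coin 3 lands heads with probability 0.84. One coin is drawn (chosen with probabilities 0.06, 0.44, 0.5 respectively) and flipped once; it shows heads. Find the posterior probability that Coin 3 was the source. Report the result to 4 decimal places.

P(heads|C1) = 0.8; P(heads|C2) = 0.52; P(heads|C3) = 0.84.
Prior × likelihood for each source: 0.06·0.8=0.04800, 0.44·0.52=0.2288, 0.5·0.84=0.4200. Summing gives P(heads) = 0.69680.
P(Coin 3 | heads) = 0.4200 / 0.69680 = 0.6028.

Posterior probability ≈ 0.6028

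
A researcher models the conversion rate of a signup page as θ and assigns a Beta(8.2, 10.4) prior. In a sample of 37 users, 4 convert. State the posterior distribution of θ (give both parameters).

Posterior: Beta(12.2, 43.4)

Observing 4 successes and 33 failures updates Beta(8.2, 10.4) by adding the success and failure counts to the two shape parameters: α = 8.2+4 = 12.2, β = 10.4+33 = 43.4.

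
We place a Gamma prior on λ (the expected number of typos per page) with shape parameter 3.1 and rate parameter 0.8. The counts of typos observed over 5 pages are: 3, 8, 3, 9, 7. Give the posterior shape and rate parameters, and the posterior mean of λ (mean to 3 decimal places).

Posterior: Gamma(shape=33.1, rate=5.8); mean ≈ 5.707

The Poisson likelihood adds the total count to the shape and the number of exposure periods to the rate. Here ∑xᵢ = 30 and n = 5, so shape 3.1→33.1 and rate 0.8→5.8.
E[λ | data] = 33.1/5.8 = 5.707.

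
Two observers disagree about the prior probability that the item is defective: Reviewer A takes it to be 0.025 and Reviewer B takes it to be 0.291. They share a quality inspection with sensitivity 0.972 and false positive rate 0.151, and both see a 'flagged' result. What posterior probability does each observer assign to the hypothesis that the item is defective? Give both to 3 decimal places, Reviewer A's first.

P('+'|H) = 0.972, P('+'|¬H) = 0.151.
Reviewer A: numerator 0.972·0.025 = 0.024300; evidence = 0.024300+0.151·0.975 = 0.17152; posterior = 0.142.
Reviewer B: numerator 0.972·0.291 = 0.28285; evidence = 0.28285+0.151·0.709 = 0.38991; posterior = 0.725.

Reviewer A: 0.142; Reviewer B: 0.725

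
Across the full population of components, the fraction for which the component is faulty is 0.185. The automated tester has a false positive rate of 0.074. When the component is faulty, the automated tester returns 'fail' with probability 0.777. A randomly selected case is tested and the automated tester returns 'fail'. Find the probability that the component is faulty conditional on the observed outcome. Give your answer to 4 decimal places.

P(H | E) ≈ 0.7044

Write H for 'the component is faulty'. Prior odds H:¬H = 0.185/0.815 = 0.22699. For the 'fail' outcome, the likelihood ratio is 0.777/0.074 = 10.500.
Posterior odds = 0.22699 × 10.500 = 2.3834, so P(H|E) = 2.3834/(1+2.3834) = 0.7044.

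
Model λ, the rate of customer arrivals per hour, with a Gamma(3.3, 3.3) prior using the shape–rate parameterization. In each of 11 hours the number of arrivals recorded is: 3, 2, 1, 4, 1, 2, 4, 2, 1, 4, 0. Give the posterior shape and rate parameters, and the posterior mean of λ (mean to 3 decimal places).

Posterior: Gamma(shape=27.3, rate=14.3); mean ≈ 1.909

The Poisson likelihood adds the total count to the shape and the number of exposure periods to the rate. Here ∑xᵢ = 24 and n = 11, so shape 3.3→27.3 and rate 3.3→14.3.
Posterior mean = shape/rate = 27.3/14.3 = 1.909.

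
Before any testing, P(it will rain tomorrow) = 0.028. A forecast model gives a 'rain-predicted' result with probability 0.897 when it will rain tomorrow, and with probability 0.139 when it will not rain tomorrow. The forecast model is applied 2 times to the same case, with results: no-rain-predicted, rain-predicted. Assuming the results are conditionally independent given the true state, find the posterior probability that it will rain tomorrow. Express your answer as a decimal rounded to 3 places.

With H the event that it will rain tomorrow, the joint likelihood of the observed sequence is P(data|H) = 0.103·0.897 = 0.092391 and P(data|¬H) = 0.861·0.139 = 0.11968.
Bayes: P(H|data) = 0.028·0.092391 / (0.028·0.092391 + 0.972·0.11968) = 0.0025869/0.11891 = 0.0218.

Posterior P(H) ≈ 0.022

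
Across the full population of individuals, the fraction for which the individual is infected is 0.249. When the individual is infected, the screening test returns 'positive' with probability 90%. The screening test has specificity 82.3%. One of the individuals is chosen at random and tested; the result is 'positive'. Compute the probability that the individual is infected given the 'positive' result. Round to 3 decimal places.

Write H for 'the individual is infected'. Prior odds H:¬H = 0.249/0.751 = 0.33156. For the 'positive' outcome, the likelihood ratio is 0.9/0.177 = 5.0847.
Posterior odds = 0.33156 × 5.0847 = 1.6859, so P(H|E) = 1.6859/(1+1.6859) = 0.628.

P(H | E) ≈ 0.628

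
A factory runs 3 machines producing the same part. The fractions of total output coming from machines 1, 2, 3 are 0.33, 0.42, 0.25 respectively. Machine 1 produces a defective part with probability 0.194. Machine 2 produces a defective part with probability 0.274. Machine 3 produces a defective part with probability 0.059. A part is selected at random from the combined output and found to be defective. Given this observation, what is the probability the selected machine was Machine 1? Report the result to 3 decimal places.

Posterior probability ≈ 0.330

Tabulate prior·likelihood by source: [1] prior 0.33, lik 0.194, product 0.06402; [2] prior 0.42, lik 0.274, product 0.1151; [3] prior 0.25, lik 0.059, product 0.01475.
Normalizing constant = 0.19385; the posterior for Machine 1 is its product over the sum, 0.06402/0.19385 = 0.330.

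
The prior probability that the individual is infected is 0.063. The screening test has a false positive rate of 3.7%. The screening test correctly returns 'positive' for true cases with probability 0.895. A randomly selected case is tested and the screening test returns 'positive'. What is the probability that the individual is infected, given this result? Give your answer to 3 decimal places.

P(H | E) ≈ 0.619

Write H for 'the individual is infected'. Prior odds H:¬H = 0.063/0.937 = 0.067236. For the 'positive' outcome, the likelihood ratio is 0.895/0.037 = 24.189.
Posterior odds = 0.067236 × 24.189 = 1.6264, so P(H|E) = 1.6264/(1+1.6264) = 0.619.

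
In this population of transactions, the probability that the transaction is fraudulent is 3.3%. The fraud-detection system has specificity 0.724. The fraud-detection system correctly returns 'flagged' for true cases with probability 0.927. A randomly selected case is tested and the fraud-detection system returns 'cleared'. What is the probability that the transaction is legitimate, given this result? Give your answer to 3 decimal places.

Let H be the event that the transaction is fraudulent. P(H) = 0.033, so P(¬H) = 0.967. With E the 'cleared' result, P(E|H) = 0.073 and P(E|¬H) = 0.724.
P(E) = 0.073·0.033 + 0.724·0.967 = 0.0024090 + 0.70011 = 0.70252.
By Bayes' theorem, P(H|E) = 0.0024090 / 0.70252 = 0.003. Hence P(¬H|E) = 1 − 0.003 = 0.997.

P(¬H | E) ≈ 0.997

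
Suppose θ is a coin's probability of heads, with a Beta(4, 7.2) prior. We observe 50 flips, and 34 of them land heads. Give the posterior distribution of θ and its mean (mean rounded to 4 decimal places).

Posterior: Beta(38, 23.2); mean ≈ 0.6209

Observing 34 successes and 16 failures updates Beta(4, 7.2) by adding the success and failure counts to the two shape parameters: α = 4+34 = 38, β = 7.2+16 = 23.2.
Posterior mean = α/(α+β) = 38/61.2 = 0.6209.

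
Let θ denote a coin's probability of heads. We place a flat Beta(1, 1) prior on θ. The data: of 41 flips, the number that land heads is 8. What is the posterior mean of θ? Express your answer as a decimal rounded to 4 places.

Observing 8 successes and 33 failures updates Beta(1, 1) by adding the success and failure counts to the two shape parameters: α = 1+8 = 9, β = 1+33 = 34.
E[θ | data] = 9/(9+34) = 0.2093.

Posterior mean ≈ 0.2093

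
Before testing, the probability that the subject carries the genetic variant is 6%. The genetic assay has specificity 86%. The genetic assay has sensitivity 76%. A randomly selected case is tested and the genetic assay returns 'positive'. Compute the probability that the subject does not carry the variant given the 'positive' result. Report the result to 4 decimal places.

P(¬H | E) ≈ 0.7427

Write H for 'the subject carries the genetic variant'. Prior odds H:¬H = 0.06/0.94 = 0.063830. For the 'positive' outcome, the likelihood ratio is 0.76/0.14 = 5.4286.
Posterior odds = 0.063830 × 5.4286 = 0.34650, so P(H|E) = 0.34650/(1+0.34650) = 0.2573. Then P(¬H|E) = 1 − 0.2573 = 0.7427.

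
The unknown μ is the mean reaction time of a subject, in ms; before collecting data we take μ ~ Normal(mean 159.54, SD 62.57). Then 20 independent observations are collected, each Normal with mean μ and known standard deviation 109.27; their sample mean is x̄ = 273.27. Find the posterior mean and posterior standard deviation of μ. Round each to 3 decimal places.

With known σ, the Normal prior is conjugate. Weight on the data is w = (n/σ²)/(n/σ² + 1/τ₀²) = 0.00167505/(0.00167505+0.00025543) = 0.86769.
Posterior mean = w·x̄ + (1−w)·μ₀ = 0.86769·273.27 + 0.13231·159.54 = 258.222. Posterior variance = 1/(0.00167505+0.00025543) = 518.006, so SD = 22.760.

Posterior mean ≈ 258.222; posterior SD ≈ 22.760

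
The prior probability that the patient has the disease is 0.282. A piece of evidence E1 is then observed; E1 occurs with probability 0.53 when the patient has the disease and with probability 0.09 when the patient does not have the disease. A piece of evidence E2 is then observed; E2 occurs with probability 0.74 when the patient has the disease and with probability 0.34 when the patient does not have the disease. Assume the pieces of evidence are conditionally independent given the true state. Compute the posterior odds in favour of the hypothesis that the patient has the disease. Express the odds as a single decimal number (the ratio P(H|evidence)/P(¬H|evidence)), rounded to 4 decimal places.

Prior odds = 0.282/(1−0.282) = 0.39276.
Likelihood ratio for E1 = 0.53/0.09 = 5.8889.
Likelihood ratio for E2 = 0.74/0.34 = 2.1765.
Posterior odds = prior odds × LR₁ × LR₂ = 5.0340.

Posterior odds ≈ 5.0340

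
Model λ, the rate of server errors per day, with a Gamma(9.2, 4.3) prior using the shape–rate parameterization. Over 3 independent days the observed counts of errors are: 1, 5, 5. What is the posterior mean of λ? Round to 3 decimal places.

The Poisson likelihood adds the total count to the shape and the number of exposure periods to the rate. Here ∑xᵢ = 11 and n = 3, so shape 9.2→20.2 and rate 4.3→7.3.
E[λ | data] = 20.2/7.3 = 2.767.

Posterior mean ≈ 2.767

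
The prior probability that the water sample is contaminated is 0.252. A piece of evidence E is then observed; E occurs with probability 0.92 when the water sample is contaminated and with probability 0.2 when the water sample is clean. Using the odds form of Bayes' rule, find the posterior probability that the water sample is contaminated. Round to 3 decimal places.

Prior odds = 0.252/(1−0.252) = 0.33690. In log-odds, ln(0.33690) = -1.0880.
Add log likelihood ratio: ln(4.6000) = 1.5261.
Posterior log-odds = 0.43808, so posterior odds = exp(0.43808) = 1.5497. Converting, P(H|E) = 1.5497/2.5497 = 0.608.

Posterior probability ≈ 0.608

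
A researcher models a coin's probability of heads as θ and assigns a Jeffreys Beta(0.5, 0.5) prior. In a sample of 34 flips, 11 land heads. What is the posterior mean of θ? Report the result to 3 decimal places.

Observing 11 successes and 23 failures updates Beta(0.5, 0.5) by adding the success and failure counts to the two shape parameters: α = 0.5+11 = 11.5, β = 0.5+23 = 23.5.
E[θ | data] = 11.5/(11.5+23.5) = 0.329.

Posterior mean ≈ 0.329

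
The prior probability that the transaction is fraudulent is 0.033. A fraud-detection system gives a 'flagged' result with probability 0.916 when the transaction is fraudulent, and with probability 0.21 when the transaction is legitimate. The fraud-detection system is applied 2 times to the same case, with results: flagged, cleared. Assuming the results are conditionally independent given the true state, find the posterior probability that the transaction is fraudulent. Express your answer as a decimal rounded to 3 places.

Posterior P(H) ≈ 0.016

Let H be the event that the transaction is fraudulent; start with P(H) = 0.033. P('flagged'|H) = 0.916, P('flagged'|¬H) = 0.21.
Update on result 1 ('flagged'): P(H) ← 0.916·0.0330 / (0.916·0.0330 + 0.21·0.9670) = 0.030228/0.23330 = 0.1296.
Update on result 2 ('cleared'): P(H) ← 0.084·0.1296 / (0.084·0.1296 + 0.79·0.8704) = 0.010884/0.69852 = 0.0156.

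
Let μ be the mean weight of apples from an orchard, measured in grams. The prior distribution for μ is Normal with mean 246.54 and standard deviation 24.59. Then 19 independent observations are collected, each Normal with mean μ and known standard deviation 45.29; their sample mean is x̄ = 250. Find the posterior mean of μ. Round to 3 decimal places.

Posterior mean ≈ 249.476

Prior precision 1/τ₀² = 1/24.59² = 0.00165380; data precision n/σ² = 19/45.29² = 0.00926294.
Posterior precision = 0.00165380 + 0.00926294 = 0.0109167.
Posterior mean = (0.00165380·246.54 + 0.00926294·250) / 0.0109167 = 249.476.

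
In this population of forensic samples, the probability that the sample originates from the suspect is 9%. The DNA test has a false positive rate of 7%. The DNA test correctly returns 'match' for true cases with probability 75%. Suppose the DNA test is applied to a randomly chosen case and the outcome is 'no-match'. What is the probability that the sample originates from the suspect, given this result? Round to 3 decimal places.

P(H | E) ≈ 0.026

Write H for 'the sample originates from the suspect'. Prior odds H:¬H = 0.09/0.91 = 0.098901. For the 'no-match' outcome, the likelihood ratio is 0.25/0.93 = 0.26882.
Posterior odds = 0.098901 × 0.26882 = 0.026586, so P(H|E) = 0.026586/(1+0.026586) = 0.026.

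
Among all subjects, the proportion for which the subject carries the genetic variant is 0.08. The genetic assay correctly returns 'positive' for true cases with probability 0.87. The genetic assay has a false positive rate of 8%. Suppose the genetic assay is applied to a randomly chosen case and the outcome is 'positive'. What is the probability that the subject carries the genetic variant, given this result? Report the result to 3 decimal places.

P(H | E) ≈ 0.486

Let H be the event that the subject carries the genetic variant. P(H) = 0.08, so P(¬H) = 0.92. With E the 'positive' result, P(E|H) = 0.87 and P(E|¬H) = 0.08.
P(E) = 0.87·0.08 + 0.08·0.92 = 0.069600 + 0.073600 = 0.14320.
By Bayes' theorem, P(H|E) = 0.069600 / 0.14320 = 0.486.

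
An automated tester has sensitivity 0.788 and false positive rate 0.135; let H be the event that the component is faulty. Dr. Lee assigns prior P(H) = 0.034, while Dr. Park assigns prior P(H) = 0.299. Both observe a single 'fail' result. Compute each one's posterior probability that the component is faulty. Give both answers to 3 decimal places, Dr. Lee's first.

Dr. Lee: 0.170; Dr. Park: 0.713

The likelihood ratio for a 'fail' result is 0.788/0.135 = 5.8370.
Dr. Lee: prior odds 0.034/0.966 = 0.035197; posterior odds 0.20544; posterior probability 0.170.
Dr. Park: prior odds 0.299/0.701 = 0.42653; posterior odds 2.4897; posterior probability 0.713.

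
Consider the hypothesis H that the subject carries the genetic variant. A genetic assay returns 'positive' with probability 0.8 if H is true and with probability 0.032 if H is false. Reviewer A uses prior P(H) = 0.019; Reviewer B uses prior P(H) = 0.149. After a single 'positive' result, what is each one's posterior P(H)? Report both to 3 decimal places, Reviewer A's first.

The likelihood ratio for a 'positive' result is 0.8/0.032 = 25.000.
Reviewer A: prior odds 0.019/0.981 = 0.019368; posterior odds 0.48420; posterior probability 0.326.
Reviewer B: prior odds 0.149/0.851 = 0.17509; posterior odds 4.3772; posterior probability 0.814.

Reviewer A: 0.326; Reviewer B: 0.814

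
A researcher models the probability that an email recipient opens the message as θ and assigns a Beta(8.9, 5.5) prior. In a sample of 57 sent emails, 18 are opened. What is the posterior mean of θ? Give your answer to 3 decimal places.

Posterior mean ≈ 0.377

Observing 18 successes and 39 failures updates Beta(8.9, 5.5) by adding the success and failure counts to the two shape parameters: α = 8.9+18 = 26.9, β = 5.5+39 = 44.5.
Posterior mean = α/(α+β) = 26.9/71.4 = 0.377.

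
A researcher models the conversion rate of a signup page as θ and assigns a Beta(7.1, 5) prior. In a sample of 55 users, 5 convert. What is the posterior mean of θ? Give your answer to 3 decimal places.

Posterior mean ≈ 0.180

Observing 5 successes and 50 failures updates Beta(7.1, 5) by adding the success and failure counts to the two shape parameters: α = 7.1+5 = 12.1, β = 5+50 = 55.
E[θ | data] = 12.1/(12.1+55) = 0.180.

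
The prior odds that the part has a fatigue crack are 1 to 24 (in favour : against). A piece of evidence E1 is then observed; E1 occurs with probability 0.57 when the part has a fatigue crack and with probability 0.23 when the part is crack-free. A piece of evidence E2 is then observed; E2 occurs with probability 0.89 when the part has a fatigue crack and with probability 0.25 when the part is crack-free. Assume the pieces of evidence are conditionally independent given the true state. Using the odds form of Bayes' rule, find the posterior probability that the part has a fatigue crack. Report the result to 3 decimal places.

Prior odds = 1/24 = 0.041667. In log-odds, ln(0.041667) = -3.1781.
Add log likelihood ratios: ln(2.4783) + ln(3.5600) = 2.1773.
Posterior log-odds = -1.0007, so posterior odds = exp(-1.0007) = 0.36761. Converting, P(H|E) = 0.36761/1.3676 = 0.269.

Posterior probability ≈ 0.269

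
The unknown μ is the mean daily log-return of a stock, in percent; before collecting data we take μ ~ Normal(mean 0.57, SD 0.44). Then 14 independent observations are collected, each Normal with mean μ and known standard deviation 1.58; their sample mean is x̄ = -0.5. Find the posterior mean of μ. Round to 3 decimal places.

Prior precision 1/τ₀² = 1/0.44² = 5.16529; data precision n/σ² = 14/1.58² = 5.60808.
Posterior precision = 5.16529 + 5.60808 = 10.7734.
Posterior mean = (5.16529·0.57 + 5.60808·-0.5) / 10.7734 = 0.013.

Posterior mean ≈ 0.013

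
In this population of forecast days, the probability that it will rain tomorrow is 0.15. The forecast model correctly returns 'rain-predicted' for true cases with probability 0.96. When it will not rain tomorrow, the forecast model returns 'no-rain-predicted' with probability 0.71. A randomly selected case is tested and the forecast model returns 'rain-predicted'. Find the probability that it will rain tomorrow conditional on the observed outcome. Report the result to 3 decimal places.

Write H for 'it will rain tomorrow'. Prior odds H:¬H = 0.15/0.85 = 0.17647. For the 'rain-predicted' outcome, the likelihood ratio is 0.96/0.29 = 3.3103.
Posterior odds = 0.17647 × 3.3103 = 0.58418, so P(H|E) = 0.58418/(1+0.58418) = 0.369.

P(H | E) ≈ 0.369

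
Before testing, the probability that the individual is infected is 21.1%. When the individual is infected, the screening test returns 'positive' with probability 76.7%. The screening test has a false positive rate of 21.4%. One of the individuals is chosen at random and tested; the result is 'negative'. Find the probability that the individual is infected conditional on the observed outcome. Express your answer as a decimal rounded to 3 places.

P(H | E) ≈ 0.073

Let H be the event that the individual is infected. P(H) = 0.211, so P(¬H) = 0.789. With E the 'negative' result, P(E|H) = 0.233 and P(E|¬H) = 0.786.
P(E) = 0.233·0.211 + 0.786·0.789 = 0.049163 + 0.62015 = 0.66932.
By Bayes' theorem, P(H|E) = 0.049163 / 0.66932 = 0.073.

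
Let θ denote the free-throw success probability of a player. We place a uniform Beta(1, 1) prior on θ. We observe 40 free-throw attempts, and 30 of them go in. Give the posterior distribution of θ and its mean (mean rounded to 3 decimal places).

The binomial likelihood is conjugate to the Beta prior: with 30 successes and 10 failures, the posterior is Beta(1+30, 1+10) = Beta(31, 11).
E[θ | data] = 31/(31+11) = 0.738.

Posterior: Beta(31, 11); mean ≈ 0.738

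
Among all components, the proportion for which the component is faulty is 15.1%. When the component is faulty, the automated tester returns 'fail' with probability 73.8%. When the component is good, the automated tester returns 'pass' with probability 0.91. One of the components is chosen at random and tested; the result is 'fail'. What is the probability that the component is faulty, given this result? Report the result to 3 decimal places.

P(H | E) ≈ 0.593

Let H be the event that the component is faulty. P(H) = 0.151, so P(¬H) = 0.849. With E the 'fail' result, P(E|H) = 0.738 and P(E|¬H) = 0.09.
P(E) = 0.738·0.151 + 0.09·0.849 = 0.11144 + 0.076410 = 0.18785.
By Bayes' theorem, P(H|E) = 0.11144 / 0.18785 = 0.593.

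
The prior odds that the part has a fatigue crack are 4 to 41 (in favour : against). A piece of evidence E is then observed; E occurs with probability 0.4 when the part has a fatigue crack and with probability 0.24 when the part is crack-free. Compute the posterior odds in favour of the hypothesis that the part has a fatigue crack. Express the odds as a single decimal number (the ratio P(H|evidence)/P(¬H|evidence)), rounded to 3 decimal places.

Posterior odds ≈ 0.163

Prior odds = 4/41 = 0.097561. In log-odds, ln(0.097561) = -2.3273.
Add log likelihood ratio: ln(1.6667) = 0.51083.
Posterior log-odds = -1.8165, so posterior odds = exp(-1.8165) = 0.16260.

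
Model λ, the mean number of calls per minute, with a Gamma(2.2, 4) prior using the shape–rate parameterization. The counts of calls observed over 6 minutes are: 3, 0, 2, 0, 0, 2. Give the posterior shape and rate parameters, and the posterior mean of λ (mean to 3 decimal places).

Total count ∑xᵢ = 7 over n = 6 minutes.
Gamma is conjugate to the Poisson likelihood: posterior is Gamma(shape = 2.2+7 = 9.2, rate = 4+6 = 10).
E[λ | data] = 9.2/10 = 0.920.

Posterior: Gamma(shape=9.2, rate=10); mean ≈ 0.920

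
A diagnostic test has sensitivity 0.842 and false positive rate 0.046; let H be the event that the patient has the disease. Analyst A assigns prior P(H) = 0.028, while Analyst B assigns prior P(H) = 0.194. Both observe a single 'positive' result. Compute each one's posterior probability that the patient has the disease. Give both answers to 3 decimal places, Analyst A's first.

Analyst A: 0.345; Analyst B: 0.815

P('+'|H) = 0.842, P('+'|¬H) = 0.046.
Analyst A: numerator 0.842·0.028 = 0.023576; evidence = 0.023576+0.046·0.972 = 0.068288; posterior = 0.345.
Analyst B: numerator 0.842·0.194 = 0.16335; evidence = 0.16335+0.046·0.806 = 0.20042; posterior = 0.815.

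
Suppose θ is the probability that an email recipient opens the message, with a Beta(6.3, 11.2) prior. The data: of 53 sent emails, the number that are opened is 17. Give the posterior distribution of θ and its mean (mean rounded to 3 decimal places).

The binomial likelihood is conjugate to the Beta prior: with 17 successes and 36 failures, the posterior is Beta(6.3+17, 11.2+36) = Beta(23.3, 47.2).
Posterior mean = α/(α+β) = 23.3/70.5 = 0.330.

Posterior: Beta(23.3, 47.2); mean ≈ 0.330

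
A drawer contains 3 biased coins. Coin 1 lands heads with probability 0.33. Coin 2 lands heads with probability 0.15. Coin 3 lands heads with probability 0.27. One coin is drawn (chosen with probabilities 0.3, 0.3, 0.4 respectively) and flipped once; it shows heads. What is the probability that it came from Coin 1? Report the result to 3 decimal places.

P(heads|C1) = 0.33; P(heads|C2) = 0.15; P(heads|C3) = 0.27.
Prior × likelihood for each source: 0.3·0.33=0.09900, 0.3·0.15=0.04500, 0.4·0.27=0.1080. Summing gives P(heads) = 0.25200.
P(Coin 1 | heads) = 0.09900 / 0.25200 = 0.393.

Posterior probability ≈ 0.393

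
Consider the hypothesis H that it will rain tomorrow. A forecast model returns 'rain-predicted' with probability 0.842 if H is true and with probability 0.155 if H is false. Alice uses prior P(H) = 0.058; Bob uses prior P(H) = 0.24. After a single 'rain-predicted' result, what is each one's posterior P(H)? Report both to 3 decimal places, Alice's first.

The likelihood ratio for a 'rain-predicted' result is 0.842/0.155 = 5.4323.
Alice: prior odds 0.058/0.942 = 0.061571; posterior odds 0.33447; posterior probability 0.251.
Bob: prior odds 0.24/0.76 = 0.31579; posterior odds 1.7154; posterior probability 0.632.

Alice: 0.251; Bob: 0.632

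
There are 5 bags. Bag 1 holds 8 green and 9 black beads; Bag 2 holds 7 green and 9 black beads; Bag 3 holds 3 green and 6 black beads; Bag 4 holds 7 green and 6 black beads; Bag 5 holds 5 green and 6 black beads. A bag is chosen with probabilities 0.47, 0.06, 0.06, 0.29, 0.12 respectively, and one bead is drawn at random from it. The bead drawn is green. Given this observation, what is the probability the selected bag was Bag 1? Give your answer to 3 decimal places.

Posterior probability ≈ 0.463

Tabulate prior·likelihood by source: [1] prior 0.47, lik 0.4706, product 0.2212; [2] prior 0.06, lik 0.4375, product 0.02625; [3] prior 0.06, lik 0.3333, product 0.02000; [4] prior 0.29, lik 0.5385, product 0.1562; [5] prior 0.12, lik 0.4545, product 0.05455.
Normalizing constant = 0.47813; the posterior for Bag 1 is its product over the sum, 0.2212/0.47813 = 0.463.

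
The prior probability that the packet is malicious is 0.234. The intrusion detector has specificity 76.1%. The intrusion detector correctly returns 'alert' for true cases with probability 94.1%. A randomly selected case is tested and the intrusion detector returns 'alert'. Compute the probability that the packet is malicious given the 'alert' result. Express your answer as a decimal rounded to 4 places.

Let H be the event that the packet is malicious. P(H) = 0.234, so P(¬H) = 0.766. With E the 'alert' result, P(E|H) = 0.941 and P(E|¬H) = 0.239.
P(E) = 0.941·0.234 + 0.239·0.766 = 0.22019 + 0.18307 = 0.40327.
By Bayes' theorem, P(H|E) = 0.22019 / 0.40327 = 0.5460.

P(H | E) ≈ 0.5460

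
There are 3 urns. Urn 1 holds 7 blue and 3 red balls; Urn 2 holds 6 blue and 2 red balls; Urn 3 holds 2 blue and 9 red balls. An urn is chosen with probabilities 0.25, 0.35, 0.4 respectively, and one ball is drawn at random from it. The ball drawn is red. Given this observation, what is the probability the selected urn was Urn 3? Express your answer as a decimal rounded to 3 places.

Posterior probability ≈ 0.668

Tabulate prior·likelihood by source: [1] prior 0.25, lik 0.3, product 0.07500; [2] prior 0.35, lik 0.25, product 0.08750; [3] prior 0.4, lik 0.8182, product 0.3273.
Normalizing constant = 0.48977; the posterior for Urn 3 is its product over the sum, 0.3273/0.48977 = 0.668.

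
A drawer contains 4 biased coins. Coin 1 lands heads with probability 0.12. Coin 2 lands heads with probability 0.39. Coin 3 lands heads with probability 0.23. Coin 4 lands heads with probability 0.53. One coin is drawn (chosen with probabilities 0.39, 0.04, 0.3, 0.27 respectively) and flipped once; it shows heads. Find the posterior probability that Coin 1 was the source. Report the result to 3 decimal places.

P(heads|C1) = 0.12; P(heads|C2) = 0.39; P(heads|C3) = 0.23; P(heads|C4) = 0.53.
Prior × likelihood for each source: 0.39·0.12=0.04680, 0.04·0.39=0.01560, 0.3·0.23=0.06900, 0.27·0.53=0.1431. Summing gives P(heads) = 0.27450.
P(Coin 1 | heads) = 0.04680 / 0.27450 = 0.170.

Posterior probability ≈ 0.170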